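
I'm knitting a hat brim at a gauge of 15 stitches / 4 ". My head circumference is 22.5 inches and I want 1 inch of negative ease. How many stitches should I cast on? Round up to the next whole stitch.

Finished = 22.5 − 1 = 21.5 in.
15 / 4 = 3.75 sts per inch.
21.50 × 3.75 = 80.62 sts.
→ 81 sts.

CO 81 sts.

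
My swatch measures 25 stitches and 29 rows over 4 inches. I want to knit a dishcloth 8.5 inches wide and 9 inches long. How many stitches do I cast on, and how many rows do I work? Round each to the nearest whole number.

Cast on 53 stitches and work 65 rows.

Stitch gauge = 25/4 = 6.25 sts/in; 8.5 × 6.25 = 53.12 → 53 sts.
Row gauge = 29/4 = 7.25 rows/in; 9 × 7.25 = 65.25 → 65 rows.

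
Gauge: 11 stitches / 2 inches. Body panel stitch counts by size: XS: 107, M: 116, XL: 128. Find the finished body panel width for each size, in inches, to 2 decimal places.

11/2 = 5.5 sts per in.
XS: 107 / 5.5 = 19.455 → 19.45 in.
M: 116 / 5.5 = 21.091 → 21.09 in.
XL: 128 / 5.5 = 23.273 → 23.27 in.

XS 19.45 inches; M 21.09 inches; XL 23.27 inches.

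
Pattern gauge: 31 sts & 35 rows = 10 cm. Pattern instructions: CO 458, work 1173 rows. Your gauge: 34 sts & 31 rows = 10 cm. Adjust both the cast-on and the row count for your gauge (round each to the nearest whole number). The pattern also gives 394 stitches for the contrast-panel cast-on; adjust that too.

Stitches: 458 × 34/31 = 502.32 → 502.
Rows: 1173 × 31/35 = 1038.94 → 1039.
contrast-panel cast-on: 394 × 34/31 = 432.13 → 432.

Cast on 502 stitches; work 1039 rows; contrast-panel cast-on 432 stitches.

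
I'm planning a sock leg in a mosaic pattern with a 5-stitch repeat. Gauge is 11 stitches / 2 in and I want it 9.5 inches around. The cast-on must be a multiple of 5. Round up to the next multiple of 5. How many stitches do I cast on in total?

11 / 2 = 5.5 sts per inch.
9.5 × 5.5 = 52.25 sts.
Next multiple of 5: 55.

Cast on 55 stitches.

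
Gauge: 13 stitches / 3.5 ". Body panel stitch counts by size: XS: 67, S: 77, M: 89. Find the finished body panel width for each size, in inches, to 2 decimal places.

XS 18.04 inches; S 20.73 inches; M 23.96 inches.

13/3.5 = 3.714 sts per in.
XS: 67 / 3.714 = 18.038 → 18.04 in.
S: 77 / 3.714 = 20.731 → 20.73 in.
M: 89 / 3.714 = 23.962 → 23.96 in.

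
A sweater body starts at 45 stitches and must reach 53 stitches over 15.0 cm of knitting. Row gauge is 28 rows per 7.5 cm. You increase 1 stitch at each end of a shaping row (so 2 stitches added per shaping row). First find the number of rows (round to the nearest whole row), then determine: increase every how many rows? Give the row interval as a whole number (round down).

Rows = 15.0 × 3.733 = 56.0 → 56 rows.
Stitches to add: 8 → 4 shaping rows (at 2 st each).
56 / 4 = 14.00 → every 14 rows.

Increase every 14th row.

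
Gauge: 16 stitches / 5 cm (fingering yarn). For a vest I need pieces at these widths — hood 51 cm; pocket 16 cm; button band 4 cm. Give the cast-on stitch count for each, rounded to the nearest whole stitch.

Rate = 16/5 = 3.2 sts per cm.
hood: 51 × 3.2 = 163.20 → 163.
pocket: 16 × 3.2 = 51.20 → 51.
button band: 4 × 3.2 = 12.80 → 13.

hood 163; pocket 51; button band 13.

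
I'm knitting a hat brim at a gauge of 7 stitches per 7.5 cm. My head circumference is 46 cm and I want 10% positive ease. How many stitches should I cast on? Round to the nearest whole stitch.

Finished = 46 × 1.10 = 50.60 cm.
7 / 7.5 = 0.933 sts per cm.
50.60 × 0.933 = 47.23 sts.
→ 47 sts.

47 stitches.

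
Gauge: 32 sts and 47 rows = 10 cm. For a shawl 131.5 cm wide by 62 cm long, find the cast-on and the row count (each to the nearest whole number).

Stitch gauge = 32/10 = 3.2 sts/cm; 131.5 × 3.2 = 420.80 → 421 sts.
Row gauge = 47/10 = 4.7 rows/cm; 62 × 4.7 = 291.40 → 291 rows.

Cast on 421 stitches and work 291 rows.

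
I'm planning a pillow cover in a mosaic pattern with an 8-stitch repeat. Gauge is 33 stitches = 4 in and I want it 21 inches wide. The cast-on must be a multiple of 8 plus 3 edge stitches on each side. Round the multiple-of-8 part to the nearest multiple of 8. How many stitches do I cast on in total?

33 / 4 = 8.25 sts per inch.
21 × 8.25 = 173.25 sts.
Less 6 edge sts → 167.25 for the repeat.
Nearest multiple of 8: 168.
Add back 6 edge sts → 174.

Cast on 174 stitches.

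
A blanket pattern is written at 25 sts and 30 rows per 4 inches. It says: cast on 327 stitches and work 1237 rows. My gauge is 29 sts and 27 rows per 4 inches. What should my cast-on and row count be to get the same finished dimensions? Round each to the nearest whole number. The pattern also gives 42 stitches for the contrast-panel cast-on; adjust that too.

Stitches: 327 × 29/25 = 379.32 → 379.
Rows: 1237 × 27/30 = 1113.30 → 1113.
contrast-panel cast-on: 42 × 29/25 = 48.72 → 49.

Cast on 379 stitches; work 1113 rows; contrast-panel cast-on 49 stitches.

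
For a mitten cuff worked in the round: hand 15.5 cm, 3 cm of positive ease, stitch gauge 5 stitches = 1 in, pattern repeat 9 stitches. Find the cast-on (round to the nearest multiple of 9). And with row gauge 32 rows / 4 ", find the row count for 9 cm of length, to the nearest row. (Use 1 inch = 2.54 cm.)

Cast on 36 stitches; work 28 rows.

Finished = 15.5 + 3 = 18.5 cm.
18.5 cm × 1/2.54 = 7.28 inches.
5/1 = 5 sts per in; 7.28 × 5 = 36.42 sts.
Nearest multiple of 9 → 36.
9 cm = 3.54 inches; × 8 = 28.35 → 28 rows.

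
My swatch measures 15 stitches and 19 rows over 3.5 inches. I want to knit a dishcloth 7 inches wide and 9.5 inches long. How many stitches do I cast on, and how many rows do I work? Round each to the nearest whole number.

Stitch gauge = 15/3.5 = 4.286 sts/in; 7 × 4.286 = 30.00 → 30 sts.
Row gauge = 19/3.5 = 5.429 rows/in; 9.5 × 5.429 = 51.57 → 52 rows.

Cast on 30 stitches and work 52 rows.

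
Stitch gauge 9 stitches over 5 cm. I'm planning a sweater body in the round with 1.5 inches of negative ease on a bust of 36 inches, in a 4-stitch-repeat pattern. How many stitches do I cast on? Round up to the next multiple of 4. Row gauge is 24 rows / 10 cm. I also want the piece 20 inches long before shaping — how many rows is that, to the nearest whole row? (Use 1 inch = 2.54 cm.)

Finished = 36 − 1.5 = 34.5 inches.
34.5 inches × 2.54 = 87.63 cm.
9/5 = 1.8 sts per cm; 87.63 × 1.8 = 157.73 sts.
Next multiple of 4 → 160.
20 inches = 50.80 cm; × 2.4 = 121.92 → 122 rows.

Cast on 160 stitches; work 122 rows.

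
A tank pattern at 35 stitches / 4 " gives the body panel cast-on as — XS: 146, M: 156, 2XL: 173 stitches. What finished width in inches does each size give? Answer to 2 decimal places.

35/4 = 8.75 sts per in.
XS: 146 / 8.75 = 16.686 → 16.69 in.
M: 156 / 8.75 = 17.829 → 17.83 in.
2XL: 173 / 8.75 = 19.771 → 19.77 in.

XS 16.69 inches; M 17.83 inches; 2XL 19.77 inches.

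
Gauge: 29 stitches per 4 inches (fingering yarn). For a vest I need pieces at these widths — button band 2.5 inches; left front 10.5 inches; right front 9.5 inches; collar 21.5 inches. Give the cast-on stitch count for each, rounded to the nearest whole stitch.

button band 18; left front 76; right front 69; collar 156.

Rate = 29/4 = 7.25 sts per in.
button band: 2.5 × 7.25 = 18.12 → 18.
left front: 10.5 × 7.25 = 76.12 → 76.
right front: 9.5 × 7.25 = 68.88 → 69.
collar: 21.5 × 7.25 = 155.88 → 156.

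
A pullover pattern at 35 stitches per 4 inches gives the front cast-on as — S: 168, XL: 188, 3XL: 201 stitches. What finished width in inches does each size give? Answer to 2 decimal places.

S 19.20 inches; XL 21.49 inches; 3XL 22.97 inches.

35/4 = 8.75 sts per in.
S: 168 / 8.75 = 19.200 → 19.20 in.
XL: 188 / 8.75 = 21.486 → 21.49 in.
3XL: 201 / 8.75 = 22.971 → 22.97 in.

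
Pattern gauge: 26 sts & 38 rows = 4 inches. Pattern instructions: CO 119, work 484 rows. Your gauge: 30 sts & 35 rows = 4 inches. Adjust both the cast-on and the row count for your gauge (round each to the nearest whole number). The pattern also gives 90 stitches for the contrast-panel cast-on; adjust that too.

Stitches: 119 × 30/26 = 137.31 → 137.
Rows: 484 × 35/38 = 445.79 → 446.
contrast-panel cast-on: 90 × 30/26 = 103.85 → 104.

Cast on 137 stitches; work 446 rows; contrast-panel cast-on 104 stitches.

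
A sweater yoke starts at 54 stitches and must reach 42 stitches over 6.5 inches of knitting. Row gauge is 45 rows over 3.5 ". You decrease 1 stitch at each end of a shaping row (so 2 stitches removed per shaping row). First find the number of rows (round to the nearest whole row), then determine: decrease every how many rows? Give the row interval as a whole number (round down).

Rows = 6.5 × 12.857 = 83.6 → 84 rows.
Stitches to remove: 12 → 6 shaping rows (at 2 st each).
84 / 6 = 14.00 → every 14 rows.

Decrease every 14th row.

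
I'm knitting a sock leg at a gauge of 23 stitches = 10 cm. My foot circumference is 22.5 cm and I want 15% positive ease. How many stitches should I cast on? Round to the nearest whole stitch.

Cast on 60 stitches.

Finished = 22.5 × 1.15 = 25.88 cm.
23 / 10 = 2.3 sts per cm.
25.88 × 2.3 = 59.51 sts.
→ 60 sts.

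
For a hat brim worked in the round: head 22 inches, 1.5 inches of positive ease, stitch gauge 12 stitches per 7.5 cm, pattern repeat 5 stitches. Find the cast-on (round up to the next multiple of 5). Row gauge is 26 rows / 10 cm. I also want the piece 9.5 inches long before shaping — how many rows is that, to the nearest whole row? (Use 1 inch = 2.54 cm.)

Cast on 100 stitches; work 63 rows.

Finished = 22 + 1.5 = 23.5 inches.
23.5 inches × 2.54 = 59.69 cm.
12/7.5 = 1.6 sts per cm; 59.69 × 1.6 = 95.50 sts.
Next multiple of 5 → 100.
9.5 inches = 24.13 cm; × 2.6 = 62.74 → 63 rows.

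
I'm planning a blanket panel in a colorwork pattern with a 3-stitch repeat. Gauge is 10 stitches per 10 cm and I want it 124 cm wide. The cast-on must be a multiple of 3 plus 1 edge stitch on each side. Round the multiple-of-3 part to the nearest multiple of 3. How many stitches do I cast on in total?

125 stitches.

10 / 10 = 1 sts per cm.
124 × 1 = 124.00 sts.
Less 2 edge sts → 122.00 for the repeat.
Nearest multiple of 3: 123.
Add back 2 edge sts → 125.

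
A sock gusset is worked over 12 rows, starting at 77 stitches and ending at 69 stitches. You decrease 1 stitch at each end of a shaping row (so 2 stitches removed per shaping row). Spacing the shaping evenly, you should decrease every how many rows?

Stitches to remove: |69 − 77| = 8.
Shaping rows needed: 8 / 2 = 4.
12 rows / 4 = every 3 rows.

Decrease every 3rd row.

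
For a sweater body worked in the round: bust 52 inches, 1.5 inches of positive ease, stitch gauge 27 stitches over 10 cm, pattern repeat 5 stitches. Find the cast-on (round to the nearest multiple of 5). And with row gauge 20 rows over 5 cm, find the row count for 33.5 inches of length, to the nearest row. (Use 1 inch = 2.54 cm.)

Cast on 365 stitches; work 340 rows.

Finished = 52 + 1.5 = 53.5 inches.
53.5 inches × 2.54 = 135.89 cm.
27/10 = 2.7 sts per cm; 135.89 × 2.7 = 366.90 sts.
Nearest multiple of 5 → 365.
33.5 inches = 85.09 cm; × 4 = 340.36 → 340 rows.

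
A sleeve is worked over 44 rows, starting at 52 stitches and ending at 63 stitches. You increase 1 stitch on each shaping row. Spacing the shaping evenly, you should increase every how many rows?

Increase every 4th row.

Stitches to add: |63 − 52| = 11.
Shaping rows needed: 11 / 1 = 11.
44 rows / 11 = every 4 rows.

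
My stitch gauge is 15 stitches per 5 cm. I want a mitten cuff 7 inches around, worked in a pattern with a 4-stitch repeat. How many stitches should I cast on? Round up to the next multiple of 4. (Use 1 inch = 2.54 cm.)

CO 56 sts.

7 in = 7 × 2.54 = 17.78 cm.
15 / 5 = 3 sts/cm.
17.78 × 3 = 53.34 sts.
→ 56.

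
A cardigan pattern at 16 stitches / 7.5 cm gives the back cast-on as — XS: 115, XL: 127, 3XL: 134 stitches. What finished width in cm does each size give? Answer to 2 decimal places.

16/7.5 = 2.133 sts per cm.
XS: 115 / 2.133 = 53.906 → 53.91 cm.
XL: 127 / 2.133 = 59.531 → 59.53 cm.
3XL: 134 / 2.133 = 62.812 → 62.81 cm.

XS 53.91 cm; XL 59.53 cm; 3XL 62.81 cm.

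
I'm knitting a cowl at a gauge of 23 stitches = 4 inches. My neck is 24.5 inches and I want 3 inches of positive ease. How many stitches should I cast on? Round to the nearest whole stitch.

Finished = 24.5 + 3 = 27.5 in.
23 / 4 = 5.75 sts per inch.
27.50 × 5.75 = 158.12 sts.
→ 158 sts.

CO 158 sts.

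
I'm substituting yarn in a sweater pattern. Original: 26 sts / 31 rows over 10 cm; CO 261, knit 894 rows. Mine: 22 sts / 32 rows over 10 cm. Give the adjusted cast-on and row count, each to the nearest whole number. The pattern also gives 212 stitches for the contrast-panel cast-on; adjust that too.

Stitches: 261 × 22/26 = 220.85 → 221.
Rows: 894 × 32/31 = 922.84 → 923.
contrast-panel cast-on: 212 × 22/26 = 179.38 → 179.

Cast on 221 stitches; work 923 rows; contrast-panel cast-on 179 stitches.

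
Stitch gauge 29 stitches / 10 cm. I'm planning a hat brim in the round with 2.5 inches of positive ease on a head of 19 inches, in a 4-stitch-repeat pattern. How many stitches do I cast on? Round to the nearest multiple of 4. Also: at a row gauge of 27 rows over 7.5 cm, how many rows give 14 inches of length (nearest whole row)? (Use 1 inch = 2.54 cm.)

Cast on 160 stitches; work 128 rows.

Finished = 19 + 2.5 = 21.5 inches.
21.5 inches × 2.54 = 54.61 cm.
29/10 = 2.9 sts per cm; 54.61 × 2.9 = 158.37 sts.
Nearest multiple of 4 → 160.
14 inches = 35.56 cm; × 3.6 = 128.02 → 128 rows.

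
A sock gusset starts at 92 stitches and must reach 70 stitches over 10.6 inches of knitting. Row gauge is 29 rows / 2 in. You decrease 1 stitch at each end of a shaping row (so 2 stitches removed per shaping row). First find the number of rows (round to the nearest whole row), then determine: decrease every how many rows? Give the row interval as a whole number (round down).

Rows = 10.6 × 14.5 = 153.7 → 154 rows.
Stitches to remove: 22 → 11 shaping rows (at 2 st each).
154 / 11 = 14.00 → every 14 rows.

Decrease every 14th row.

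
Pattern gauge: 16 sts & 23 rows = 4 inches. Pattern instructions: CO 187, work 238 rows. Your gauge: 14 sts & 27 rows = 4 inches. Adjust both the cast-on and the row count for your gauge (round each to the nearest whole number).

Stitches: 187 × 14/16 = 163.62 → 164.
Rows: 238 × 27/23 = 279.39 → 279.

Cast on 164 stitches; work 279 rows.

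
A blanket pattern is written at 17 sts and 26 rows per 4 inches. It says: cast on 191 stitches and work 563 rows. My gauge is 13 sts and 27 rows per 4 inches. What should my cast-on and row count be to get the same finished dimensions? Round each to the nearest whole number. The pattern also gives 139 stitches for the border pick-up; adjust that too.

Cast on 146 stitches; work 585 rows; border pick-up 106 stitches.

Stitches: 191 × 13/17 = 146.06 → 146.
Rows: 563 × 27/26 = 584.65 → 585.
border pick-up: 139 × 13/17 = 106.29 → 106.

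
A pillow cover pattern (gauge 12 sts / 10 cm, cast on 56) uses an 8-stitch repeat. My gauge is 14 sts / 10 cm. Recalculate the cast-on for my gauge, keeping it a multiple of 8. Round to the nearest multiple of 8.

Cast on 64 stitches.

56 × 14 / 12 = 65.33.
Nearest multiple of 8: 64.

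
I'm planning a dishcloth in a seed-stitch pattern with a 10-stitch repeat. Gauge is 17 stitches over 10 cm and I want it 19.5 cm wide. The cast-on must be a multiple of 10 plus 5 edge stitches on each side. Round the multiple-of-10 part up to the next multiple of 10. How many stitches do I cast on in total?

17 / 10 = 1.7 sts per cm.
19.5 × 1.7 = 33.15 sts.
Less 10 edge sts → 23.15 for the repeat.
Next multiple of 10: 30.
Add back 10 edge sts → 40.

CO 40 sts.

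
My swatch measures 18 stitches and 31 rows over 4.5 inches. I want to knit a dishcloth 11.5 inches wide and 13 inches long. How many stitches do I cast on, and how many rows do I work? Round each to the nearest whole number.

Cast on 46 stitches and work 90 rows.

Stitch gauge = 18/4.5 = 4 sts/in; 11.5 × 4 = 46.00 → 46 sts.
Row gauge = 31/4.5 = 6.889 rows/in; 13 × 6.889 = 89.56 → 90 rows.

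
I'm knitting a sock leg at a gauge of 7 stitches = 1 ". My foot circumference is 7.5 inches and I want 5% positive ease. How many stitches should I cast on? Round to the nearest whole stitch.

Cast on 55 stitches.

Finished = 7.5 × 1.05 = 7.88 in.
7 / 1 = 7 sts per inch.
7.88 × 7 = 55.12 sts.
→ 55 sts.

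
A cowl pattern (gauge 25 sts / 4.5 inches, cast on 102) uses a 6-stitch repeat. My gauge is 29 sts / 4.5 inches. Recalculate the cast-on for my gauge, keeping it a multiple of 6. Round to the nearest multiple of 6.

102 × 29 / 25 = 118.32.
Nearest multiple of 6: 120.

Cast on 120 stitches.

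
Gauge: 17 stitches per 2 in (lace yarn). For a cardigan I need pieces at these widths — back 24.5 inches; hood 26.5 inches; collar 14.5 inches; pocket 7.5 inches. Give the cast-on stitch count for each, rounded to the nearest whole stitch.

back 208; hood 225; collar 123; pocket 64.

Rate = 17/2 = 8.5 sts per in.
back: 24.5 × 8.5 = 208.25 → 208.
hood: 26.5 × 8.5 = 225.25 → 225.
collar: 14.5 × 8.5 = 123.25 → 123.
pocket: 7.5 × 8.5 = 63.75 → 64.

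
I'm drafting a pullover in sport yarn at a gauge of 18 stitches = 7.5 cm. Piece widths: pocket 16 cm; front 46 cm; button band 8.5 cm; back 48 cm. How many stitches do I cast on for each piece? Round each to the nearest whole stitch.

Rate = 18/7.5 = 2.4 sts per cm.
pocket: 16 × 2.4 = 38.40 → 38.
front: 46 × 2.4 = 110.40 → 110.
button band: 8.5 × 2.4 = 20.40 → 20.
back: 48 × 2.4 = 115.20 → 115.

pocket 38; front 110; button band 20; back 115.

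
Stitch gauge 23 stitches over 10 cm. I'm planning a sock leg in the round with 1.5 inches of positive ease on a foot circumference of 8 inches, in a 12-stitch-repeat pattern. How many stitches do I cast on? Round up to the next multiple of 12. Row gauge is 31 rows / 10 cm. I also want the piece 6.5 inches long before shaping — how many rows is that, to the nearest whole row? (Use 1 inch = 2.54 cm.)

Cast on 60 stitches; work 51 rows.

Finished = 8 + 1.5 = 9.5 inches.
9.5 inches × 2.54 = 24.13 cm.
23/10 = 2.3 sts per cm; 24.13 × 2.3 = 55.50 sts.
Next multiple of 12 → 60.
6.5 inches = 16.51 cm; × 3.1 = 51.18 → 51 rows.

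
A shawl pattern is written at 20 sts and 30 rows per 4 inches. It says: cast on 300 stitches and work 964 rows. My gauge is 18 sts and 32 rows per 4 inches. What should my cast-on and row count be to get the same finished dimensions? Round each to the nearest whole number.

Cast on 270 stitches; work 1028 rows.

Stitches: 300 × 18/20 = 270.00 → 270.
Rows: 964 × 32/30 = 1028.27 → 1028.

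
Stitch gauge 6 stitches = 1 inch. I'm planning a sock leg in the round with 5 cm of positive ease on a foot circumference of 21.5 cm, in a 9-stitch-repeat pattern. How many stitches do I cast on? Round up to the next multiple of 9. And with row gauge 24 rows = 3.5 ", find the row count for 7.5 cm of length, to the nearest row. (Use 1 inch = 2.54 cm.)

Cast on 63 stitches; work 20 rows.

Finished = 21.5 + 5 = 26.5 cm.
26.5 cm × 1/2.54 = 10.43 inches.
6/1 = 6 sts per in; 10.43 × 6 = 62.60 sts.
Next multiple of 9 → 63.
7.5 cm = 2.95 inches; × 6.857 = 20.25 → 20 rows.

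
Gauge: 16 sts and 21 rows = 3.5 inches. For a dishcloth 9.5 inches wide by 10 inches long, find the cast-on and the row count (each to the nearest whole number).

Cast on 43 stitches and work 60 rows.

Stitch gauge = 16/3.5 = 4.571 sts/in; 9.5 × 4.571 = 43.43 → 43 sts.
Row gauge = 21/3.5 = 6 rows/in; 10 × 6 = 60.00 → 60 rows.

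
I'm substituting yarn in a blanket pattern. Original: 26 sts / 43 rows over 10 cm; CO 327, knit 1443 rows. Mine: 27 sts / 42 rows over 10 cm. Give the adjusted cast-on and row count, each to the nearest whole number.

Stitches: 327 × 27/26 = 339.58 → 340.
Rows: 1443 × 42/43 = 1409.44 → 1409.

Cast on 340 stitches; work 1409 rows.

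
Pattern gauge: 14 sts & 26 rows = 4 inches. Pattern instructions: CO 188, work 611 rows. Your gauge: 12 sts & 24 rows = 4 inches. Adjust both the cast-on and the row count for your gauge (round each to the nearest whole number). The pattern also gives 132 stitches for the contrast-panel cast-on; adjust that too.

Cast on 161 stitches; work 564 rows; contrast-panel cast-on 113 stitches.

Stitches: 188 × 12/14 = 161.14 → 161.
Rows: 611 × 24/26 = 564.00 → 564.
contrast-panel cast-on: 132 × 12/14 = 113.14 → 113.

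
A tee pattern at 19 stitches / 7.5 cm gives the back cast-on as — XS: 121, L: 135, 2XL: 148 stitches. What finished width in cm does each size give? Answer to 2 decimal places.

XS 47.76 cm; L 53.29 cm; 2XL 58.42 cm.

19/7.5 = 2.533 sts per cm.
XS: 121 / 2.533 = 47.763 → 47.76 cm.
L: 135 / 2.533 = 53.289 → 53.29 cm.
2XL: 148 / 2.533 = 58.421 → 58.42 cm.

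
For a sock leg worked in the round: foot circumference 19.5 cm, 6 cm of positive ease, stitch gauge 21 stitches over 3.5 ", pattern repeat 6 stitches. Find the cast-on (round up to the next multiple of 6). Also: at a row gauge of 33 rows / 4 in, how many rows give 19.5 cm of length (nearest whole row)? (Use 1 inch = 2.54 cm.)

Cast on 66 stitches; work 63 rows.

Finished = 19.5 + 6 = 25.5 cm.
25.5 cm × 1/2.54 = 10.04 inches.
21/3.5 = 6 sts per in; 10.04 × 6 = 60.24 sts.
Next multiple of 6 → 66.
19.5 cm = 7.68 inches; × 8.25 = 63.34 → 63 rows.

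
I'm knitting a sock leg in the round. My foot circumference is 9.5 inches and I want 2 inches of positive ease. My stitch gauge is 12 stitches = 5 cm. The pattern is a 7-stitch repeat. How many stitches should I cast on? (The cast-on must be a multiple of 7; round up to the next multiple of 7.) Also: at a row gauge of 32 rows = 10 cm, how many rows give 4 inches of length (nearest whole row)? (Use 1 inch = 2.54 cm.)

Cast on 77 stitches; work 33 rows.

Finished = 9.5 + 2 = 11.5 inches.
11.5 inches × 2.54 = 29.21 cm.
12/5 = 2.4 sts per cm; 29.21 × 2.4 = 70.10 sts.
Next multiple of 7 → 77.
4 inches = 10.16 cm; × 3.2 = 32.51 → 33 rows.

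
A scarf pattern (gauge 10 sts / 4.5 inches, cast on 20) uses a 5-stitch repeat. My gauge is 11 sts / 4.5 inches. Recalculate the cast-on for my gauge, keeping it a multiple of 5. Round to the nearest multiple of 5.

20 × 11 / 10 = 22.00.
Nearest multiple of 5: 20.

Cast on 20 stitches.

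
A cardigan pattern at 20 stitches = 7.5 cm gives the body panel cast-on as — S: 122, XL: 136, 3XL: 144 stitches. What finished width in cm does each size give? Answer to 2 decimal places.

S 45.75 cm; XL 51.00 cm; 3XL 54.00 cm.

20/7.5 = 2.667 sts per cm.
S: 122 / 2.667 = 45.750 → 45.75 cm.
XL: 136 / 2.667 = 51.000 → 51.00 cm.
3XL: 144 / 2.667 = 54.000 → 54.00 cm.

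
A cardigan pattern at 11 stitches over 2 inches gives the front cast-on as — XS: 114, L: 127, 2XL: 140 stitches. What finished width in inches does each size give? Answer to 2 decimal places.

XS 20.73 inches; L 23.09 inches; 2XL 25.45 inches.

11/2 = 5.5 sts per in.
XS: 114 / 5.5 = 20.727 → 20.73 in.
L: 127 / 5.5 = 23.091 → 23.09 in.
2XL: 140 / 5.5 = 25.455 → 25.45 in.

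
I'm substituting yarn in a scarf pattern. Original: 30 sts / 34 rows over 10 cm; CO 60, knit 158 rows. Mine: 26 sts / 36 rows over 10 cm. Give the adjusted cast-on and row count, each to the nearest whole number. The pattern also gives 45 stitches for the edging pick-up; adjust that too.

Stitches: 60 × 26/30 = 52.00 → 52.
Rows: 158 × 36/34 = 167.29 → 167.
edging pick-up: 45 × 26/30 = 39.00 → 39.

Cast on 52 stitches; work 167 rows; edging pick-up 39 stitches.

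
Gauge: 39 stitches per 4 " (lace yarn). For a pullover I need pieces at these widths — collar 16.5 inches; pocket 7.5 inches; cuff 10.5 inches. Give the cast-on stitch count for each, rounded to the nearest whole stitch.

collar 161; pocket 73; cuff 102.

Rate = 39/4 = 9.75 sts per in.
collar: 16.5 × 9.75 = 160.88 → 161.
pocket: 7.5 × 9.75 = 73.12 → 73.
cuff: 10.5 × 9.75 = 102.38 → 102.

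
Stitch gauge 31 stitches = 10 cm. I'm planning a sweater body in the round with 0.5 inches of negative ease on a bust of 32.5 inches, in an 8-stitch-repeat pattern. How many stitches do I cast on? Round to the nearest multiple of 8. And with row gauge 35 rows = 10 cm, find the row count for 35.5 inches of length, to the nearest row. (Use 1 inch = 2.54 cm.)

Cast on 248 stitches; work 316 rows.

Finished = 32.5 − 0.5 = 32 inches.
32 inches × 2.54 = 81.28 cm.
31/10 = 3.1 sts per cm; 81.28 × 3.1 = 251.97 sts.
Nearest multiple of 8 → 248.
35.5 inches = 90.17 cm; × 3.5 = 315.60 → 316 rows.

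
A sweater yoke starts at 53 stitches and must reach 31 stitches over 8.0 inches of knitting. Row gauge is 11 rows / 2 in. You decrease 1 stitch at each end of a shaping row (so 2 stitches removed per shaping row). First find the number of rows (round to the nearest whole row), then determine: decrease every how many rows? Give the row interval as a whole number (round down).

Rows = 8.0 × 5.5 = 44.0 → 44 rows.
Stitches to remove: 22 → 11 shaping rows (at 2 st each).
44 / 11 = 4.00 → every 4 rows.

Decrease every 4th row.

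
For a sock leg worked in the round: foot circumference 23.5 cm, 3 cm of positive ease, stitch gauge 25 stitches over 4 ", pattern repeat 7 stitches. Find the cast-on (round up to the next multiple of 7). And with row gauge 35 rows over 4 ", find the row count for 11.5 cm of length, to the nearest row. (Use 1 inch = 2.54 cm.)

Cast on 70 stitches; work 40 rows.

Finished = 23.5 + 3 = 26.5 cm.
26.5 cm × 1/2.54 = 10.43 inches.
25/4 = 6.25 sts per in; 10.43 × 6.25 = 65.21 sts.
Next multiple of 7 → 70.
11.5 cm = 4.53 inches; × 8.75 = 39.62 → 40 rows.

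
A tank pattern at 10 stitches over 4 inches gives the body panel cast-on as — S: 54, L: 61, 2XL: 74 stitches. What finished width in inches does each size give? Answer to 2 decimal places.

S 21.60 inches; L 24.40 inches; 2XL 29.60 inches.

10/4 = 2.5 sts per in.
S: 54 / 2.5 = 21.600 → 21.60 in.
L: 61 / 2.5 = 24.400 → 24.40 in.
2XL: 74 / 2.5 = 29.600 → 29.60 in.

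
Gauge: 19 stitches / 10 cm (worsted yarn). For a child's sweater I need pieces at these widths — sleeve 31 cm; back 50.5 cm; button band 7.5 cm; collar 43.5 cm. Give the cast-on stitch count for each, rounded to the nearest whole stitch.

sleeve 59; back 96; button band 14; collar 83.

Rate = 19/10 = 1.9 sts per cm.
sleeve: 31 × 1.9 = 58.90 → 59.
back: 50.5 × 1.9 = 95.95 → 96.
button band: 7.5 × 1.9 = 14.25 → 14.
collar: 43.5 × 1.9 = 82.65 → 83.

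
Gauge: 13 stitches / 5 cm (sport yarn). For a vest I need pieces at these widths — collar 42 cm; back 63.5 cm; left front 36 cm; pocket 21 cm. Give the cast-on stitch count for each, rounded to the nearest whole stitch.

Rate = 13/5 = 2.6 sts per cm.
collar: 42 × 2.6 = 109.20 → 109.
back: 63.5 × 2.6 = 165.10 → 165.
left front: 36 × 2.6 = 93.60 → 94.
pocket: 21 × 2.6 = 54.60 → 55.

collar 109; back 165; left front 94; pocket 55.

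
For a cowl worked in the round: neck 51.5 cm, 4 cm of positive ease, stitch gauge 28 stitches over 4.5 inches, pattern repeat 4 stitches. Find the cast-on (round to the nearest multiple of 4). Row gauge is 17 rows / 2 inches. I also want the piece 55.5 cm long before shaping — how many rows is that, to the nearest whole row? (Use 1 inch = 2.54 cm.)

Cast on 136 stitches; work 186 rows.

Finished = 51.5 + 4 = 55.5 cm.
55.5 cm × 1/2.54 = 21.85 inches.
28/4.5 = 6.222 sts per in; 21.85 × 6.222 = 135.96 sts.
Nearest multiple of 4 → 136.
55.5 cm = 21.85 inches; × 8.5 = 185.73 → 186 rows.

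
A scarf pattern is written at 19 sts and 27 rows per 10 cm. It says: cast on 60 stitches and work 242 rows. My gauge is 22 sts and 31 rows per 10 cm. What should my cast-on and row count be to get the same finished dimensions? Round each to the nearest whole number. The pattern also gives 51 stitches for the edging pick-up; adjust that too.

Stitches: 60 × 22/19 = 69.47 → 69.
Rows: 242 × 31/27 = 277.85 → 278.
edging pick-up: 51 × 22/19 = 59.05 → 59.

Cast on 69 stitches; work 278 rows; edging pick-up 59 stitches.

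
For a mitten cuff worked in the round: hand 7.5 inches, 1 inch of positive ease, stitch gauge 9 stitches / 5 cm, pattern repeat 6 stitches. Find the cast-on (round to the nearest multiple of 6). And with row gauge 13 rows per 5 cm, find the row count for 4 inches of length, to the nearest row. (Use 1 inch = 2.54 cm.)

Cast on 36 stitches; work 26 rows.

Finished = 7.5 + 1 = 8.5 inches.
8.5 inches × 2.54 = 21.59 cm.
9/5 = 1.8 sts per cm; 21.59 × 1.8 = 38.86 sts.
Nearest multiple of 6 → 36.
4 inches = 10.16 cm; × 2.6 = 26.42 → 26 rows.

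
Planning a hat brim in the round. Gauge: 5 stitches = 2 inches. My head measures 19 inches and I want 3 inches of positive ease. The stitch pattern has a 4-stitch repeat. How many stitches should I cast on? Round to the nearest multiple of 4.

Finished = 19 + 3 = 22 inches.
5 / 2 = 2.5 sts/in.
22 × 2.5 = 55.00 sts.
Nearest multiple of 4: 56.

CO 56 sts.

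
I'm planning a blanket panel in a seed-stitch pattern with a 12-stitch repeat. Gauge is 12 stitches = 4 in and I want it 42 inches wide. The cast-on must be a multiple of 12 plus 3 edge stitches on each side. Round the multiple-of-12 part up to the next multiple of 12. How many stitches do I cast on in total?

Cast on 126 stitches.

12 / 4 = 3 sts per inch.
42 × 3 = 126.00 sts.
Less 6 edge sts → 120.00 for the repeat.
Next multiple of 12: 120.
Add back 6 edge sts → 126.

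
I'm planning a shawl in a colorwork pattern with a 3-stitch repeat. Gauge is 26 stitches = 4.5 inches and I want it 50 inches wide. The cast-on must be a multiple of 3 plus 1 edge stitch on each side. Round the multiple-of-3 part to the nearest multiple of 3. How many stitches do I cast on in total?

Cast on 290 stitches.

26 / 4.5 = 5.778 sts per inch.
50 × 5.778 = 288.89 sts.
Less 2 edge sts → 286.89 for the repeat.
Nearest multiple of 3: 288.
Add back 2 edge sts → 290.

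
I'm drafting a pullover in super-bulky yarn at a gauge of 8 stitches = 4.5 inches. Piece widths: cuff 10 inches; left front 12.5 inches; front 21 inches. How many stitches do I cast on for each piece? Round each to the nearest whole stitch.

cuff 18; left front 22; front 37.

Rate = 8/4.5 = 1.778 sts per in.
cuff: 10 × 1.778 = 17.78 → 18.
left front: 12.5 × 1.778 = 22.22 → 22.
front: 21 × 1.778 = 37.33 → 37.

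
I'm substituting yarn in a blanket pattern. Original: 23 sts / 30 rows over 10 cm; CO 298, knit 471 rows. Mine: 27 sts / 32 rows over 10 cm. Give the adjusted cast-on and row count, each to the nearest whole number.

Cast on 350 stitches; work 502 rows.

Stitches: 298 × 27/23 = 349.83 → 350.
Rows: 471 × 32/30 = 502.40 → 502.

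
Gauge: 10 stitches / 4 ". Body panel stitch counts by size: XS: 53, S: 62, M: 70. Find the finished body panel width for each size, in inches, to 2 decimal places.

10/4 = 2.5 sts per in.
XS: 53 / 2.5 = 21.200 → 21.20 in.
S: 62 / 2.5 = 24.800 → 24.80 in.
M: 70 / 2.5 = 28.000 → 28.00 in.

XS 21.20 inches; S 24.80 inches; M 28.00 inches.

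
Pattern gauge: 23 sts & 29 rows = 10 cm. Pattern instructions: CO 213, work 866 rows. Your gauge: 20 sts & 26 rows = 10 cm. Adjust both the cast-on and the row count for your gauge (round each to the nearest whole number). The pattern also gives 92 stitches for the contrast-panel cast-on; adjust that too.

Cast on 185 stitches; work 776 rows; contrast-panel cast-on 80 stitches.

Stitches: 213 × 20/23 = 185.22 → 185.
Rows: 866 × 26/29 = 776.41 → 776.
contrast-panel cast-on: 92 × 20/23 = 80.00 → 80.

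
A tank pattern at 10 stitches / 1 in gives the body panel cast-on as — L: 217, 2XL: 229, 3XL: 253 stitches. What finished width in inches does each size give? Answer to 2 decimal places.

L 21.70 inches; 2XL 22.90 inches; 3XL 25.30 inches.

10/1 = 10 sts per in.
L: 217 / 10 = 21.700 → 21.70 in.
2XL: 229 / 10 = 22.900 → 22.90 in.
3XL: 253 / 10 = 25.300 → 25.30 in.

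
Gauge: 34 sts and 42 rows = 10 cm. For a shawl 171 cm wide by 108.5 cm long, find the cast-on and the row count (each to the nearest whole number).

Cast on 581 stitches and work 456 rows.

Stitch gauge = 34/10 = 3.4 sts/cm; 171 × 3.4 = 581.40 → 581 sts.
Row gauge = 42/10 = 4.2 rows/cm; 108.5 × 4.2 = 455.70 → 456 rows.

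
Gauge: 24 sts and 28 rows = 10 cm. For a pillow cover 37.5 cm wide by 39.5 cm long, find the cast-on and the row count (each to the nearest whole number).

Stitch gauge = 24/10 = 2.4 sts/cm; 37.5 × 2.4 = 90.00 → 90 sts.
Row gauge = 28/10 = 2.8 rows/cm; 39.5 × 2.8 = 110.60 → 111 rows.

Cast on 90 stitches and work 111 rows.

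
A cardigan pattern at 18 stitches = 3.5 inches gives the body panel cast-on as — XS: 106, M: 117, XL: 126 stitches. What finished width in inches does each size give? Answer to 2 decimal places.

18/3.5 = 5.143 sts per in.
XS: 106 / 5.143 = 20.611 → 20.61 in.
M: 117 / 5.143 = 22.750 → 22.75 in.
XL: 126 / 5.143 = 24.500 → 24.50 in.

XS 20.61 inches; M 22.75 inches; XL 24.50 inches.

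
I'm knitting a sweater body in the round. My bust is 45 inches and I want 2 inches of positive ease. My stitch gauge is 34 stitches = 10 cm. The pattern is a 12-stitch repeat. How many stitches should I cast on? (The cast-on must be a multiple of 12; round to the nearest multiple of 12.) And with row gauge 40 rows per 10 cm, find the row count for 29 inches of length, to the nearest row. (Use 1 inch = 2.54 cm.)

Cast on 408 stitches; work 295 rows.

Finished = 45 + 2 = 47 inches.
47 inches × 2.54 = 119.38 cm.
34/10 = 3.4 sts per cm; 119.38 × 3.4 = 405.89 sts.
Nearest multiple of 12 → 408.
29 inches = 73.66 cm; × 4 = 294.64 → 295 rows.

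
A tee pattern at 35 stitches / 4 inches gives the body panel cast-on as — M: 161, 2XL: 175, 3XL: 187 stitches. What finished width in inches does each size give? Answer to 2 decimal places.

M 18.40 inches; 2XL 20.00 inches; 3XL 21.37 inches.

35/4 = 8.75 sts per in.
M: 161 / 8.75 = 18.400 → 18.40 in.
2XL: 175 / 8.75 = 20.000 → 20.00 in.
3XL: 187 / 8.75 = 21.371 → 21.37 in.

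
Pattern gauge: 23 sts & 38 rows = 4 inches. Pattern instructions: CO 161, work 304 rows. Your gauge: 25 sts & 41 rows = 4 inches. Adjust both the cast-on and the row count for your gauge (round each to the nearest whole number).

Stitches: 161 × 25/23 = 175.00 → 175.
Rows: 304 × 41/38 = 328.00 → 328.

Cast on 175 stitches; work 328 rows.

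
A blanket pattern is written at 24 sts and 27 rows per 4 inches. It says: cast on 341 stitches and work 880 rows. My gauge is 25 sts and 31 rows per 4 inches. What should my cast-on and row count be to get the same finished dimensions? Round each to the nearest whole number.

Stitches: 341 × 25/24 = 355.21 → 355.
Rows: 880 × 31/27 = 1010.37 → 1010.

Cast on 355 stitches; work 1010 rows.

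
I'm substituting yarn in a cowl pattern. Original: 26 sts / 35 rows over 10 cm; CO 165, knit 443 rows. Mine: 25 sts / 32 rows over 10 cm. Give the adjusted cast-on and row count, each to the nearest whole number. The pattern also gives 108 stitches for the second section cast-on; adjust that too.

Stitches: 165 × 25/26 = 158.65 → 159.
Rows: 443 × 32/35 = 405.03 → 405.
second section cast-on: 108 × 25/26 = 103.85 → 104.

Cast on 159 stitches; work 405 rows; second section cast-on 104 stitches.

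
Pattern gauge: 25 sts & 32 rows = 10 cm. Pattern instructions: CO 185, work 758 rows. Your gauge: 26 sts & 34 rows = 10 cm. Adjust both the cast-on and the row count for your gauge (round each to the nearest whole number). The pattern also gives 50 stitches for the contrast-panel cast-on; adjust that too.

Stitches: 185 × 26/25 = 192.40 → 192.
Rows: 758 × 34/32 = 805.38 → 805.
contrast-panel cast-on: 50 × 26/25 = 52.00 → 52.

Cast on 192 stitches; work 805 rows; contrast-panel cast-on 52 stitches.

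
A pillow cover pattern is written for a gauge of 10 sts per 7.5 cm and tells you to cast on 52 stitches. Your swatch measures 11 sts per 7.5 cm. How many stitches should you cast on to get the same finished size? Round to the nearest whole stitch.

Scale factor = 11 / 10 = 1.100.
52 × 11 / 10 = 57.20 sts.
→ 57 sts.

57 stitches.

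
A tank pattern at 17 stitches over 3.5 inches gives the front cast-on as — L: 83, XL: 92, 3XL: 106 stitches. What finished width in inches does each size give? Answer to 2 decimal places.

17/3.5 = 4.857 sts per in.
L: 83 / 4.857 = 17.088 → 17.09 in.
XL: 92 / 4.857 = 18.941 → 18.94 in.
3XL: 106 / 4.857 = 21.824 → 21.82 in.

L 17.09 inches; XL 18.94 inches; 3XL 21.82 inches.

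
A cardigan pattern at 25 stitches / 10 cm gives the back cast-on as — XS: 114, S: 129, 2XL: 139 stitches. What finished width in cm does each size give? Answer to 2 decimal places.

XS 45.60 cm; S 51.60 cm; 2XL 55.60 cm.

25/10 = 2.5 sts per cm.
XS: 114 / 2.5 = 45.600 → 45.60 cm.
S: 129 / 2.5 = 51.600 → 51.60 cm.
2XL: 139 / 2.5 = 55.600 → 55.60 cm.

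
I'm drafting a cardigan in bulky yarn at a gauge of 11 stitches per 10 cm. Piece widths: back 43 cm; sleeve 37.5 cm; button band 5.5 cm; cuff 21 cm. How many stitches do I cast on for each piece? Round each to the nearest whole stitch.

Rate = 11/10 = 1.1 sts per cm.
back: 43 × 1.1 = 47.30 → 47.
sleeve: 37.5 × 1.1 = 41.25 → 41.
button band: 5.5 × 1.1 = 6.05 → 6.
cuff: 21 × 1.1 = 23.10 → 23.

back 47; sleeve 41; button band 6; cuff 23.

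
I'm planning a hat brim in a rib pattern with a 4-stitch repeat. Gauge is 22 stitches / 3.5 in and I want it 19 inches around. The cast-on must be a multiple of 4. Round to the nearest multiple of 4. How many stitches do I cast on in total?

22 / 3.5 = 6.286 sts per inch.
19 × 6.286 = 119.43 sts.
Nearest multiple of 4: 120.

120 stitches.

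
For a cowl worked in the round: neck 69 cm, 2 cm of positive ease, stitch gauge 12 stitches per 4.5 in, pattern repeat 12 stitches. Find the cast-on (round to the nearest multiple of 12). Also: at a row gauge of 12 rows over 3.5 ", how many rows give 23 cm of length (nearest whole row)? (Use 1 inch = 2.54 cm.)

Finished = 69 + 2 = 71 cm.
71 cm × 1/2.54 = 27.95 inches.
12/4.5 = 2.667 sts per in; 27.95 × 2.667 = 74.54 sts.
Nearest multiple of 12 → 72.
23 cm = 9.06 inches; × 3.429 = 31.05 → 31 rows.

Cast on 72 stitches; work 31 rows.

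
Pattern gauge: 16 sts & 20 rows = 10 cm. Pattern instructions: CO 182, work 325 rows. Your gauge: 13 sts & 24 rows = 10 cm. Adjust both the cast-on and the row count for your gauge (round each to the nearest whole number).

Cast on 148 stitches; work 390 rows.

Stitches: 182 × 13/16 = 147.88 → 148.
Rows: 325 × 24/20 = 390.00 → 390.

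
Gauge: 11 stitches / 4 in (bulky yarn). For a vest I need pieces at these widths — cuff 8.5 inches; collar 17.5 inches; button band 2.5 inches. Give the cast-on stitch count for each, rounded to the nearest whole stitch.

cuff 23; collar 48; button band 7.

Rate = 11/4 = 2.75 sts per in.
cuff: 8.5 × 2.75 = 23.38 → 23.
collar: 17.5 × 2.75 = 48.12 → 48.
button band: 2.5 × 2.75 = 6.88 → 7.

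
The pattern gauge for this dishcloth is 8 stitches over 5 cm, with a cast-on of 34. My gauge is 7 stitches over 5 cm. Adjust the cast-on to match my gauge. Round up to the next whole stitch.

Scale factor = 7 / 8 = 0.875.
34 × 7 / 8 = 29.75 sts.
→ 30 sts.

30 stitches.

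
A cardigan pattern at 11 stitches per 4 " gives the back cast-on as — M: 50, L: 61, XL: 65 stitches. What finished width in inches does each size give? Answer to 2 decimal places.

M 18.18 inches; L 22.18 inches; XL 23.64 inches.

11/4 = 2.75 sts per in.
M: 50 / 2.75 = 18.182 → 18.18 in.
L: 61 / 2.75 = 22.182 → 22.18 in.
XL: 65 / 2.75 = 23.636 → 23.64 in.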